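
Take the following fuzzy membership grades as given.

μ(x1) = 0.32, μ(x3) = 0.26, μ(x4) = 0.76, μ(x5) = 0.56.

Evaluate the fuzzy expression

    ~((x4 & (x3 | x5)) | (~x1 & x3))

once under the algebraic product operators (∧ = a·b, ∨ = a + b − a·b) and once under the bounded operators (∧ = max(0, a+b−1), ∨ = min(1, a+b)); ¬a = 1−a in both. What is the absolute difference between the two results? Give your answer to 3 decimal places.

0.019

Under algebraic product:
  x3 | x5 = a + b − a·b on (0.2600, 0.5600) = 0.6744
  x4 & (x3 | x5) = a·b on (0.7600, 0.6744) = 0.5125
  ~x1 = 1 − 0.3200 = 0.6800
  ~x1 & x3 = a·b on (0.6800, 0.2600) = 0.1768
  (x4 & (x3 | x5)) | (~x1 & x3) = a + b − a·b on (0.5125, 0.1768) = 0.5987
  ~((x4 & (x3 | x5)) | (~x1 & x3)) = 1 − 0.5987 = 0.4013
  → value = 0.4013
Under bounded:
  x3 | x5 = min(1, a+b) on (0.26, 0.56) = 0.82
  x4 & (x3 | x5) = max(0, a+b−1) on (0.76, 0.82) = 0.58
  ~x1 = 1 − 0.32 = 0.68
  ~x1 & x3 = max(0, a+b−1) on (0.68, 0.26) = 0.00
  (x4 & (x3 | x5)) | (~x1 & x3) = min(1, a+b) on (0.58, 0.00) = 0.58
  ~((x4 & (x3 | x5)) | (~x1 & x3)) = 1 − 0.58 = 0.42
  → value = 0.4200
|0.4013 − 0.4200| = 0.019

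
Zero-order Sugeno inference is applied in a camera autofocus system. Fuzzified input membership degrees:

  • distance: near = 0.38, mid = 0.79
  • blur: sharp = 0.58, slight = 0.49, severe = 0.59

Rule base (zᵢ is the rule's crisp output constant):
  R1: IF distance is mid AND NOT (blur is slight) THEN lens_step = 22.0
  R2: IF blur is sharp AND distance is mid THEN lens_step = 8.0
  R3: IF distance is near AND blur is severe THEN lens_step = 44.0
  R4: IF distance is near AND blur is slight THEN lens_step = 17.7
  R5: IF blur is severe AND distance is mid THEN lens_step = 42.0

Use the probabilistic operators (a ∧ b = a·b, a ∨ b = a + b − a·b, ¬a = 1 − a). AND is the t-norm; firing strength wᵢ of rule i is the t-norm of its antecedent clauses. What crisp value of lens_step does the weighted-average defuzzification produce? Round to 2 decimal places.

26.05

R1 (z=22.0): mid=0.79, ¬slight=1−0.49=0.51; AND[a·b] → w = 0.4029
R2 (z=8.0): sharp=0.58, mid=0.79; AND[a·b] → w = 0.4582
R3 (z=44.0): near=0.38, severe=0.59; AND[a·b] → w = 0.2242
R4 (z=17.7): near=0.38, slight=0.49; AND[a·b] → w = 0.1862
R5 (z=42.0): severe=0.59, mid=0.79; AND[a·b] → w = 0.4661
Weighted average = (0.4029·22.0 + 0.4582·8.0 + 0.2242·44.0 + 0.1862·17.7 + 0.4661·42.0) / (0.4029 + 0.4582 + 0.2242 + 0.1862 + 0.4661)
  = 45.2661 / 1.7376 = 26.05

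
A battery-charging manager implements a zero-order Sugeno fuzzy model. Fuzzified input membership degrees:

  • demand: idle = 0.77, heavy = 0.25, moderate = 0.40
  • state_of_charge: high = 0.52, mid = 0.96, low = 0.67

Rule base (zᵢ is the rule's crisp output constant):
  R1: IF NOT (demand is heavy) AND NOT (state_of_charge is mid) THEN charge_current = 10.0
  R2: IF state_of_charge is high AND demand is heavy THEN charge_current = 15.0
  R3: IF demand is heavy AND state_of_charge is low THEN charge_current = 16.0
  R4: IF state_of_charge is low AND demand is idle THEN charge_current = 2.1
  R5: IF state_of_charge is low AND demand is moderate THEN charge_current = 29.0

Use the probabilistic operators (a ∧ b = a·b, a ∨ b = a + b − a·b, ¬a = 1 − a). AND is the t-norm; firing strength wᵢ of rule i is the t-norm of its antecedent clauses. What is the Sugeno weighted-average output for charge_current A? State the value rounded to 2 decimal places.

R1 (z=10.0): ¬heavy=1−0.25=0.75, ¬mid=1−0.96=0.04; AND[a·b] → w = 0.0300
R2 (z=15.0): high=0.52, heavy=0.25; AND[a·b] → w = 0.1300
R3 (z=16.0): heavy=0.25, low=0.67; AND[a·b] → w = 0.1675
R4 (z=2.1): low=0.67, idle=0.77; AND[a·b] → w = 0.5159
R5 (z=29.0): low=0.67, moderate=0.40; AND[a·b] → w = 0.2680
Weighted average = (0.0300·10.0 + 0.1300·15.0 + 0.1675·16.0 + 0.5159·2.1 + 0.2680·29.0) / (0.0300 + 0.1300 + 0.1675 + 0.5159 + 0.2680)
  = 13.7854 / 1.1114 = 12.40

12.40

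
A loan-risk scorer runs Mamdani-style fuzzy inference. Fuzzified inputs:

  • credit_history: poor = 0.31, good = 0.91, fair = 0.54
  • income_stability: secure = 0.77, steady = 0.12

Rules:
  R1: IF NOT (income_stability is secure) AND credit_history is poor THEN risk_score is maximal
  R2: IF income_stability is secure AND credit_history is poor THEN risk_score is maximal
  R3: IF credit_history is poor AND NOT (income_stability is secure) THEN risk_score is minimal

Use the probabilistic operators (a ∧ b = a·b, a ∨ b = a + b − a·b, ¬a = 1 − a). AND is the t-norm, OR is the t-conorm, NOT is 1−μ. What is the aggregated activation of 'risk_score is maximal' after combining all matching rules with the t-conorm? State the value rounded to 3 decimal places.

R1: ¬secure=1−0.77=0.23, poor=0.31; AND[a·b] → w = 0.0713
R2: secure=0.77, poor=0.31; AND[a·b] → w = 0.2387
R3: poor=0.31, ¬secure=1−0.77=0.23; AND[a·b] → w = 0.0713
Rules with consequent 'maximal': {R1, R2} → strengths 0.0713, 0.2387
Aggregate via t-conorm [a + b − a·b]: 0.2930

0.293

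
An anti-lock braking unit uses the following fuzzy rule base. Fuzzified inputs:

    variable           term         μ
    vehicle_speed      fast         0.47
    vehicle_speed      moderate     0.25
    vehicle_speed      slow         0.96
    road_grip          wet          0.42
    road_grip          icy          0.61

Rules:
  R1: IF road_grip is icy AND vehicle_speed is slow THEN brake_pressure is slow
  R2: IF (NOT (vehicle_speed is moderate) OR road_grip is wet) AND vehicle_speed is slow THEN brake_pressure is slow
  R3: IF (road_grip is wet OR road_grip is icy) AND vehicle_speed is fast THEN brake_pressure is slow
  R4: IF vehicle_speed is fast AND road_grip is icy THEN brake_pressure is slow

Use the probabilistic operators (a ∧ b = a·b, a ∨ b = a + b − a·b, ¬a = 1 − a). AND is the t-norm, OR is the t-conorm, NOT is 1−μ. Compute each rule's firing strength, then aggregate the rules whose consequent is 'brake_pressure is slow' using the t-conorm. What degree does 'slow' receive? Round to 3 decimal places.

R1: icy=0.61, slow=0.96; AND[a·b] → w = 0.5856
R2: (¬moderate=1−0.25=0.75 OR wet=0.42) = 0.8550; AND[a·b] with slow=0.96 → w = 0.8208
R3: (wet=0.42 OR icy=0.61) = 0.7738; AND[a·b] with fast=0.47 → w = 0.3637
R4: fast=0.47, icy=0.61; AND[a·b] → w = 0.2867
Rules with consequent 'slow': {R1, R2, R3, R4} → strengths 0.5856, 0.8208, 0.3637, 0.2867
Aggregate via t-conorm [a + b − a·b]: 0.9663

0.966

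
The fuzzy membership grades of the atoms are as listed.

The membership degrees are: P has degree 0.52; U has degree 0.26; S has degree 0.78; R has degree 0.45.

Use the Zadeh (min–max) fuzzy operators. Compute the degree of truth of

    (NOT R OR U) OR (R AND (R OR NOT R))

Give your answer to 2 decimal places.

0.55

NOT R = 1 − 0.45 = 0.55
NOT R OR U = max(a, b) on (0.55, 0.26) = 0.55
NOT R = 1 − 0.45 = 0.55
R OR NOT R = max(a, b) on (0.45, 0.55) = 0.55
R AND (R OR NOT R) = min(a, b) on (0.45, 0.55) = 0.45
(NOT R OR U) OR (R AND (R OR NOT R)) = max(a, b) on (0.55, 0.45) = 0.55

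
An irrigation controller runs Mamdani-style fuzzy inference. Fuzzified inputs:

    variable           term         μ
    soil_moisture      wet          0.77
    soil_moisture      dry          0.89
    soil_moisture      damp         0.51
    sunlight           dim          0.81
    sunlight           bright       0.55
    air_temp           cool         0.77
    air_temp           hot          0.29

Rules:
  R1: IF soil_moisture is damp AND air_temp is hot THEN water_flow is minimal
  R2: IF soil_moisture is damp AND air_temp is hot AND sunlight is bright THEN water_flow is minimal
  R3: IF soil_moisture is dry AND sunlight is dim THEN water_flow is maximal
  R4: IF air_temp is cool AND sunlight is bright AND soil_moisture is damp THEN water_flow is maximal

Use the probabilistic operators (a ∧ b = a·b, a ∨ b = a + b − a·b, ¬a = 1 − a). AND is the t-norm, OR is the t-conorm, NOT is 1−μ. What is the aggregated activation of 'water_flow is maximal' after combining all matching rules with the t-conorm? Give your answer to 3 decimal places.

R1: damp=0.51, hot=0.29; AND[a·b] → w = 0.1479
R2: damp=0.51, hot=0.29, bright=0.55; AND[a·b] → w = 0.0813
R3: dry=0.89, dim=0.81; AND[a·b] → w = 0.7209
R4: cool=0.77, bright=0.55, damp=0.51; AND[a·b] → w = 0.2160
Rules with consequent 'maximal': {R3, R4} → strengths 0.7209, 0.2160
Aggregate via t-conorm [a + b − a·b]: 0.7812

0.781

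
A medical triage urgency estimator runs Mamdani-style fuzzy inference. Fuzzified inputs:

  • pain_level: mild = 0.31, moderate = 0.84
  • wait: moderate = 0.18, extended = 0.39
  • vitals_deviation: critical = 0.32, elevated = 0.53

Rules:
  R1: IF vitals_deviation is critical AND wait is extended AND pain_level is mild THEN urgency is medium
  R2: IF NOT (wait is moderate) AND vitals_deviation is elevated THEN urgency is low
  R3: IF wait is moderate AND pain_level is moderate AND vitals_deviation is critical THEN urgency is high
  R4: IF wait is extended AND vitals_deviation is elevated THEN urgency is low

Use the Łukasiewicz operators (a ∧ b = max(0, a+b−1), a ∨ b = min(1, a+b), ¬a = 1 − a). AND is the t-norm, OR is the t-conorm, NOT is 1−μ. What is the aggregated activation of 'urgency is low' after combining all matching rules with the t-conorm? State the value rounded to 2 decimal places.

R1: critical=0.32, extended=0.39, mild=0.31; AND[max(0, a+b−1)] → w = 0.00
R2: ¬moderate=1−0.18=0.82, elevated=0.53; AND[max(0, a+b−1)] → w = 0.35
R3: moderate=0.18, moderate=0.84, critical=0.32; AND[max(0, a+b−1)] → w = 0.00
R4: extended=0.39, elevated=0.53; AND[max(0, a+b−1)] → w = 0.00
Rules with consequent 'low': {R2, R4} → strengths 0.35, 0.00
Aggregate via t-conorm [min(1, a+b)]: 0.35

0.35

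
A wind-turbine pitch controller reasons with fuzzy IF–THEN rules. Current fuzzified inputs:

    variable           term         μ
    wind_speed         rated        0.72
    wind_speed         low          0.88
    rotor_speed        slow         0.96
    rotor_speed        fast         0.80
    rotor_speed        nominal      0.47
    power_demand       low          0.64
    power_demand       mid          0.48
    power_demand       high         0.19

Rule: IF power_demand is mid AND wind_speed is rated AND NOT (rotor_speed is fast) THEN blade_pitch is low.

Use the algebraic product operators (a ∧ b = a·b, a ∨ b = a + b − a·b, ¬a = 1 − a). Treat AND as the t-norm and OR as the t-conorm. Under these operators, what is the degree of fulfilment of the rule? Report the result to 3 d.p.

firing strength: mid=0.48, rated=0.72, ¬fast=1−0.80=0.20; AND[a·b] → w = 0.0691

0.069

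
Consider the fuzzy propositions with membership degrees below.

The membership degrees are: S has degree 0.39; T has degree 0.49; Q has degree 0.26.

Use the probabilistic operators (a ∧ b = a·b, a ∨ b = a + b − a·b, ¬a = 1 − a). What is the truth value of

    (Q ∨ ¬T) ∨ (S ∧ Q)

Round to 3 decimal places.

0.674

¬T = 1 − 0.4900 = 0.5100
Q ∨ ¬T = a + b − a·b on (0.2600, 0.5100) = 0.6374
S ∧ Q = a·b on (0.3900, 0.2600) = 0.1014
(Q ∨ ¬T) ∨ (S ∧ Q) = a + b − a·b on (0.6374, 0.1014) = 0.6742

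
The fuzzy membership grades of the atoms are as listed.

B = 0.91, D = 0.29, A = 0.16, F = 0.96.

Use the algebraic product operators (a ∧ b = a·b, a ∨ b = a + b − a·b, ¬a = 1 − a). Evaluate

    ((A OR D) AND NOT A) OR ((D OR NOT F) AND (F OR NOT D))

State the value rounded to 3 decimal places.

0.547

A OR D = a + b − a·b on (0.1600, 0.2900) = 0.4036
NOT A = 1 − 0.1600 = 0.8400
(A OR D) AND NOT A = a·b on (0.4036, 0.8400) = 0.3390
NOT F = 1 − 0.9600 = 0.0400
D OR NOT F = a + b − a·b on (0.2900, 0.0400) = 0.3184
NOT D = 1 − 0.2900 = 0.7100
F OR NOT D = a + b − a·b on (0.9600, 0.7100) = 0.9884
(D OR NOT F) AND (F OR NOT D) = a·b on (0.3184, 0.9884) = 0.3147
((A OR D) AND NOT A) OR ((D OR NOT F) AND (F OR NOT D)) = a + b − a·b on (0.3390, 0.3147) = 0.5470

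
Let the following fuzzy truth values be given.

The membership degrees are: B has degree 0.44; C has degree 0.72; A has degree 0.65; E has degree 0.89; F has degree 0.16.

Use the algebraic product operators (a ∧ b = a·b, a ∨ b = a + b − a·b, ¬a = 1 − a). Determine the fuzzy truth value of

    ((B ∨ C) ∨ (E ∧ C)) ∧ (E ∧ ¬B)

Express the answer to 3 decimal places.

0.470

B ∨ C = a + b − a·b on (0.4400, 0.7200) = 0.8432
E ∧ C = a·b on (0.8900, 0.7200) = 0.6408
(B ∨ C) ∨ (E ∧ C) = a + b − a·b on (0.8432, 0.6408) = 0.9437
¬B = 1 − 0.4400 = 0.5600
E ∧ ¬B = a·b on (0.8900, 0.5600) = 0.4984
((B ∨ C) ∨ (E ∧ C)) ∧ (E ∧ ¬B) = a·b on (0.9437, 0.4984) = 0.4703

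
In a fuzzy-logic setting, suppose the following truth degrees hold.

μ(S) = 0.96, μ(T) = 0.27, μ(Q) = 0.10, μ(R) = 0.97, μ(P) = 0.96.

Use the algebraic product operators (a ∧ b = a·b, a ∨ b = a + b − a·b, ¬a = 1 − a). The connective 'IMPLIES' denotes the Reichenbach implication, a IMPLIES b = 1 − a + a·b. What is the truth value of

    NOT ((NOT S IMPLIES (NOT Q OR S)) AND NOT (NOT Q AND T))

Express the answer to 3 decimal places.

NOT S = 1 − 0.9600 = 0.0400
NOT Q = 1 − 0.1000 = 0.9000
NOT Q OR S = a + b − a·b on (0.9000, 0.9600) = 0.9960
NOT S IMPLIES (NOT Q OR S)  [Reichenbach: 1 − a + a·b] with a=0.0400, b=0.9960 → 0.9998
NOT Q = 1 − 0.1000 = 0.9000
NOT Q AND T = a·b on (0.9000, 0.2700) = 0.2430
NOT (NOT Q AND T) = 1 − 0.2430 = 0.7570
(NOT S IMPLIES (NOT Q OR S)) AND NOT (NOT Q AND T) = a·b on (0.9998, 0.7570) = 0.7569
NOT ((NOT S IMPLIES (NOT Q OR S)) AND NOT (NOT Q AND T)) = 1 − 0.7569 = 0.2431

0.243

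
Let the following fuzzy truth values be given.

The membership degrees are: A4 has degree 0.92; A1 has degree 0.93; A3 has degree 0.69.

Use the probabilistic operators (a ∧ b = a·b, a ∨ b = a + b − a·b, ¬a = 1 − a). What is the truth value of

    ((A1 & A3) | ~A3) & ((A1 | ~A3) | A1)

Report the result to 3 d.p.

0.750

A1 & A3 = a·b on (0.9300, 0.6900) = 0.6417
~A3 = 1 − 0.6900 = 0.3100
(A1 & A3) | ~A3 = a + b − a·b on (0.6417, 0.3100) = 0.7528
~A3 = 1 − 0.6900 = 0.3100
A1 | ~A3 = a + b − a·b on (0.9300, 0.3100) = 0.9517
(A1 | ~A3) | A1 = a + b − a·b on (0.9517, 0.9300) = 0.9966
((A1 & A3) | ~A3) & ((A1 | ~A3) | A1) = a·b on (0.7528, 0.9966) = 0.7502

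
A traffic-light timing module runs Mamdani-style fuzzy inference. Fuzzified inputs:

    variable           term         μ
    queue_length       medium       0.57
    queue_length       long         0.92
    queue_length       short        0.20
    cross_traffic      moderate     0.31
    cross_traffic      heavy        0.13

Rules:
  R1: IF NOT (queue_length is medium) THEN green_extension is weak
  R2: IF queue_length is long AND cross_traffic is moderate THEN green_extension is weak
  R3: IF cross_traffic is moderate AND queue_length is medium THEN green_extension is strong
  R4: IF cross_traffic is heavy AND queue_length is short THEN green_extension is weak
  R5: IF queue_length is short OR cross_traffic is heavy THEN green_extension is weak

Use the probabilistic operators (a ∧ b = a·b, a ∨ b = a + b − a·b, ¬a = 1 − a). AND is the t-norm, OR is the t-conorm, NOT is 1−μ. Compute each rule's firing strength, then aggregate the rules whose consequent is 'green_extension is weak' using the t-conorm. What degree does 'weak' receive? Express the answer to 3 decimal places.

R1: ¬medium=1−0.57=0.43 → w = 0.4300
R2: long=0.92, moderate=0.31; AND[a·b] → w = 0.2852
R3: moderate=0.31, medium=0.57; AND[a·b] → w = 0.1767
R4: heavy=0.13, short=0.20; AND[a·b] → w = 0.0260
R5: short=0.20, heavy=0.13; OR[a + b − a·b] → w = 0.3040
Rules with consequent 'weak': {R1, R2, R4, R5} → strengths 0.4300, 0.2852, 0.0260, 0.3040
Aggregate via t-conorm [a + b − a·b]: 0.7238

0.724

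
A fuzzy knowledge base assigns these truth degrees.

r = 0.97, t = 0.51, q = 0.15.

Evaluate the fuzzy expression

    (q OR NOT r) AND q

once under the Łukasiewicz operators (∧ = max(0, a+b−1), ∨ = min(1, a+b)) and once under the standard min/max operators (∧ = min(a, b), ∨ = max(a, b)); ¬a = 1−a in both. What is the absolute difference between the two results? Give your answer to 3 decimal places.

Under Łukasiewicz:
  NOT r = 1 − 0.97 = 0.03
  q OR NOT r = min(1, a+b) on (0.15, 0.03) = 0.18
  (q OR NOT r) AND q = max(0, a+b−1) on (0.18, 0.15) = 0.00
  → value = 0.0000
Under standard min/max:
  NOT r = 1 − 0.97 = 0.03
  q OR NOT r = max(a, b) on (0.15, 0.03) = 0.15
  (q OR NOT r) AND q = min(a, b) on (0.15, 0.15) = 0.15
  → value = 0.1500
|0.0000 − 0.1500| = 0.150

0.150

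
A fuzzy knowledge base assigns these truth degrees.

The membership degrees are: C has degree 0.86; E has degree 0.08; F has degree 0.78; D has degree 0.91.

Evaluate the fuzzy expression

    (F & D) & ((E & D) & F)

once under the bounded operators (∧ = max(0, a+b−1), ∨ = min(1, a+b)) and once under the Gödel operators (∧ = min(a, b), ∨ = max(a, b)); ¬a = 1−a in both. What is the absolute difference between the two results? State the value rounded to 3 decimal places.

Under bounded:
  F & D = max(0, a+b−1) on (0.78, 0.91) = 0.69
  E & D = max(0, a+b−1) on (0.08, 0.91) = 0.00
  (E & D) & F = max(0, a+b−1) on (0.00, 0.78) = 0.00
  (F & D) & ((E & D) & F) = max(0, a+b−1) on (0.69, 0.00) = 0.00
  → value = 0.0000
Under Gödel:
  F & D = min(a, b) on (0.78, 0.91) = 0.78
  E & D = min(a, b) on (0.08, 0.91) = 0.08
  (E & D) & F = min(a, b) on (0.08, 0.78) = 0.08
  (F & D) & ((E & D) & F) = min(a, b) on (0.78, 0.08) = 0.08
  → value = 0.0800
|0.0000 − 0.0800| = 0.080

0.080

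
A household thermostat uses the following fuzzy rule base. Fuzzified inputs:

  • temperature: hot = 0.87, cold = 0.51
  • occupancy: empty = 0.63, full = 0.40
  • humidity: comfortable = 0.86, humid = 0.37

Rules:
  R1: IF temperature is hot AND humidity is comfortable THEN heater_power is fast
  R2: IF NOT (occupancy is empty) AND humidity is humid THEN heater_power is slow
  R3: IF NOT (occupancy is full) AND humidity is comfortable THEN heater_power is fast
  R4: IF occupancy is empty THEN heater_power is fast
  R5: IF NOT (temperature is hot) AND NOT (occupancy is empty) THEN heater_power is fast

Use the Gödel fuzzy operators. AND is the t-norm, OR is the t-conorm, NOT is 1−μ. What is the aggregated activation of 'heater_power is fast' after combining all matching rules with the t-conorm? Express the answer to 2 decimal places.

R1: hot=0.87, comfortable=0.86; AND[min(a, b)] → w = 0.86
R2: ¬empty=1−0.63=0.37, humid=0.37; AND[min(a, b)] → w = 0.37
R3: ¬full=1−0.40=0.60, comfortable=0.86; AND[min(a, b)] → w = 0.60
R4: empty=0.63 → w = 0.63
R5: ¬hot=1−0.87=0.13, ¬empty=1−0.63=0.37; AND[min(a, b)] → w = 0.13
Rules with consequent 'fast': {R1, R3, R4, R5} → strengths 0.86, 0.60, 0.63, 0.13
Aggregate via t-conorm [max(a, b)]: 0.86

0.86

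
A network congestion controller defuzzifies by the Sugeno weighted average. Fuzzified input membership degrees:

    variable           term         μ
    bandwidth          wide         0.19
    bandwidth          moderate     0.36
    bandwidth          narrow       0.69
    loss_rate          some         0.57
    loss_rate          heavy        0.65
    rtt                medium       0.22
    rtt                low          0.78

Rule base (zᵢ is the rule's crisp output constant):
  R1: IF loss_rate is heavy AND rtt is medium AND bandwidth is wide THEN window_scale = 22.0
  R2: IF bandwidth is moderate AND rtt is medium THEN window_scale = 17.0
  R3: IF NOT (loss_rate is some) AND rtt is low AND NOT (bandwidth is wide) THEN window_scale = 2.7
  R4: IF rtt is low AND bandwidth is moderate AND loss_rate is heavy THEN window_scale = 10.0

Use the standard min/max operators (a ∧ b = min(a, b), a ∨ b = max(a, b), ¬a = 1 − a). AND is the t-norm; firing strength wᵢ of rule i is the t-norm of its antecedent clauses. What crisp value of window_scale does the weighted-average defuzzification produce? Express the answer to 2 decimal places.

R1 (z=22.0): heavy=0.65, medium=0.22, wide=0.19; AND[min(a, b)] → w = 0.19
R2 (z=17.0): moderate=0.36, medium=0.22; AND[min(a, b)] → w = 0.22
R3 (z=2.7): ¬some=1−0.57=0.43, low=0.78, ¬wide=1−0.19=0.81; AND[min(a, b)] → w = 0.43
R4 (z=10.0): low=0.78, moderate=0.36, heavy=0.65; AND[min(a, b)] → w = 0.36
Weighted average = (0.19·22.0 + 0.22·17.0 + 0.43·2.7 + 0.36·10.0) / (0.19 + 0.22 + 0.43 + 0.36)
  = 12.6810 / 1.2000 = 10.57

10.57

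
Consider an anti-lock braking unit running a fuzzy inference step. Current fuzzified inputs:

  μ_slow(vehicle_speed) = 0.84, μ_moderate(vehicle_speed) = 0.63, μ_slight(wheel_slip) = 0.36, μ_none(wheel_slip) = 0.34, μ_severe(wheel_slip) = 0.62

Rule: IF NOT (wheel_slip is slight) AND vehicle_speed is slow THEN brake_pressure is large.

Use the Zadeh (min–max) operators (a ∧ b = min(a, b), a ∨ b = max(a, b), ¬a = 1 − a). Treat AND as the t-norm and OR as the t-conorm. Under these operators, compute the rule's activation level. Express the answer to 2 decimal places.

0.64

firing strength: ¬slight=1−0.36=0.64, slow=0.84; AND[min(a, b)] → w = 0.64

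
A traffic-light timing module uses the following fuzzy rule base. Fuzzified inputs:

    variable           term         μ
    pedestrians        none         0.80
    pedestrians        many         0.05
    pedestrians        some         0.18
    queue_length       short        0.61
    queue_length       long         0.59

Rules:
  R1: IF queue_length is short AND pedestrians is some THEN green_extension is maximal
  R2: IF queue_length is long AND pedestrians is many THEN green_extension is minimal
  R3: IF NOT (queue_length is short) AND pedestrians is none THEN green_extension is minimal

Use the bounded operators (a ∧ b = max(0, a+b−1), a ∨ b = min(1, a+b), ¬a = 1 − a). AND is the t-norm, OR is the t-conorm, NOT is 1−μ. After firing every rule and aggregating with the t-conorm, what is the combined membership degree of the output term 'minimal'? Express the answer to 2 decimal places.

R1: short=0.61, some=0.18; AND[max(0, a+b−1)] → w = 0.00
R2: long=0.59, many=0.05; AND[max(0, a+b−1)] → w = 0.00
R3: ¬short=1−0.61=0.39, none=0.80; AND[max(0, a+b−1)] → w = 0.19
Rules with consequent 'minimal': {R2, R3} → strengths 0.00, 0.19
Aggregate via t-conorm [min(1, a+b)]: 0.19

0.19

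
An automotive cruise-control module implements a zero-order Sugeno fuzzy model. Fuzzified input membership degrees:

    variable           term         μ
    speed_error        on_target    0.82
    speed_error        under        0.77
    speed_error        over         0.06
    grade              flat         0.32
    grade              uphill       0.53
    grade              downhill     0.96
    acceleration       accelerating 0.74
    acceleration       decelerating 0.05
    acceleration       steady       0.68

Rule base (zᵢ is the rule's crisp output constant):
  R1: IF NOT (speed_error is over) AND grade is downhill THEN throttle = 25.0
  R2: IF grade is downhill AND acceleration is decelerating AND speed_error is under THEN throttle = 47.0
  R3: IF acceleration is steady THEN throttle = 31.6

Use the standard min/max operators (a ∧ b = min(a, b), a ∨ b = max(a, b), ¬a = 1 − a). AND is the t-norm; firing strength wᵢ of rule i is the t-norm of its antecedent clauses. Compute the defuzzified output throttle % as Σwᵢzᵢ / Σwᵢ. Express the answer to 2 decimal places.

28.35

R1 (z=25.0): ¬over=1−0.06=0.94, downhill=0.96; AND[min(a, b)] → w = 0.94
R2 (z=47.0): downhill=0.96, decelerating=0.05, under=0.77; AND[min(a, b)] → w = 0.05
R3 (z=31.6): steady=0.68 → w = 0.68
Weighted average = (0.94·25.0 + 0.05·47.0 + 0.68·31.6) / (0.94 + 0.05 + 0.68)
  = 47.3380 / 1.6700 = 28.35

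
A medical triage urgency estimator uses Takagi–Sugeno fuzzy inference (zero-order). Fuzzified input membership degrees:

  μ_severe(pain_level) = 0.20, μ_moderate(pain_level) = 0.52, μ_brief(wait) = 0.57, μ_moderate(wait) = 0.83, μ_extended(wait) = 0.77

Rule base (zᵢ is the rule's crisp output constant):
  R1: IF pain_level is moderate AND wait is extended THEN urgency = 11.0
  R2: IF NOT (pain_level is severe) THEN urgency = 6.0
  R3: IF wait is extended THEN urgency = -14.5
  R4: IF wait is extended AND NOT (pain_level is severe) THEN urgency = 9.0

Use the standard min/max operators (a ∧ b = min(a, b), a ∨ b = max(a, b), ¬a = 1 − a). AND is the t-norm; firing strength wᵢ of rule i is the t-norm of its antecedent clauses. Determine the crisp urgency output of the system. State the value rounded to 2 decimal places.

2.20

R1 (z=11.0): moderate=0.52, extended=0.77; AND[min(a, b)] → w = 0.52
R2 (z=6.0): ¬severe=1−0.20=0.80 → w = 0.80
R3 (z=-14.5): extended=0.77 → w = 0.77
R4 (z=9.0): extended=0.77, ¬severe=1−0.20=0.80; AND[min(a, b)] → w = 0.77
Weighted average = (0.52·11.0 + 0.80·6.0 + 0.77·-14.5 + 0.77·9.0) / (0.52 + 0.80 + 0.77 + 0.77)
  = 6.2850 / 2.8600 = 2.20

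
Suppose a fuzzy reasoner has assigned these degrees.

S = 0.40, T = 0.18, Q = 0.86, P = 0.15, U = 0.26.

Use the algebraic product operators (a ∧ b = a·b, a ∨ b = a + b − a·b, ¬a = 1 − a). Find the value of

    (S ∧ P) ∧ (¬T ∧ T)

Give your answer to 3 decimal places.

S ∧ P = a·b on (0.4000, 0.1500) = 0.0600
¬T = 1 − 0.1800 = 0.8200
¬T ∧ T = a·b on (0.8200, 0.1800) = 0.1476
(S ∧ P) ∧ (¬T ∧ T) = a·b on (0.0600, 0.1476) = 0.0089

0.009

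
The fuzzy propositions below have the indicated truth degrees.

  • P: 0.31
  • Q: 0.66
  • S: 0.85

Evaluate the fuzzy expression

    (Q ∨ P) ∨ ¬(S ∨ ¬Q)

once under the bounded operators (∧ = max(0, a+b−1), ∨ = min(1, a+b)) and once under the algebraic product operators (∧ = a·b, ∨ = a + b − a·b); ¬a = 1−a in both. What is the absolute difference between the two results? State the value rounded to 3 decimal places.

0.181

Under bounded:
  Q ∨ P = min(1, a+b) on (0.66, 0.31) = 0.97
  ¬Q = 1 − 0.66 = 0.34
  S ∨ ¬Q = min(1, a+b) on (0.85, 0.34) = 1.00
  ¬(S ∨ ¬Q) = 1 − 1.00 = 0.00
  (Q ∨ P) ∨ ¬(S ∨ ¬Q) = min(1, a+b) on (0.97, 0.00) = 0.97
  → value = 0.9700
Under algebraic product:
  Q ∨ P = a + b − a·b on (0.6600, 0.3100) = 0.7654
  ¬Q = 1 − 0.6600 = 0.3400
  S ∨ ¬Q = a + b − a·b on (0.8500, 0.3400) = 0.9010
  ¬(S ∨ ¬Q) = 1 − 0.9010 = 0.0990
  (Q ∨ P) ∨ ¬(S ∨ ¬Q) = a + b − a·b on (0.7654, 0.0990) = 0.7886
  → value = 0.7886
|0.9700 − 0.7886| = 0.181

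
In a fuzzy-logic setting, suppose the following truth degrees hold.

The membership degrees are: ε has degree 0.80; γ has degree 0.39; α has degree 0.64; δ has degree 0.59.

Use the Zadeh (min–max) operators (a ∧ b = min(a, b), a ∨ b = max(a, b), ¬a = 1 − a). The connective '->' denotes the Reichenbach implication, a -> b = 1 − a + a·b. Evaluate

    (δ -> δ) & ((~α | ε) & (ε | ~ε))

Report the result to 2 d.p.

δ -> δ  [Reichenbach: 1 − a + a·b] with a=0.59, b=0.59 → 0.76
~α = 1 − 0.64 = 0.36
~α | ε = max(a, b) on (0.36, 0.80) = 0.80
~ε = 1 − 0.80 = 0.20
ε | ~ε = max(a, b) on (0.80, 0.20) = 0.80
(~α | ε) & (ε | ~ε) = min(a, b) on (0.80, 0.80) = 0.80
(δ -> δ) & ((~α | ε) & (ε | ~ε)) = min(a, b) on (0.76, 0.80) = 0.76

0.76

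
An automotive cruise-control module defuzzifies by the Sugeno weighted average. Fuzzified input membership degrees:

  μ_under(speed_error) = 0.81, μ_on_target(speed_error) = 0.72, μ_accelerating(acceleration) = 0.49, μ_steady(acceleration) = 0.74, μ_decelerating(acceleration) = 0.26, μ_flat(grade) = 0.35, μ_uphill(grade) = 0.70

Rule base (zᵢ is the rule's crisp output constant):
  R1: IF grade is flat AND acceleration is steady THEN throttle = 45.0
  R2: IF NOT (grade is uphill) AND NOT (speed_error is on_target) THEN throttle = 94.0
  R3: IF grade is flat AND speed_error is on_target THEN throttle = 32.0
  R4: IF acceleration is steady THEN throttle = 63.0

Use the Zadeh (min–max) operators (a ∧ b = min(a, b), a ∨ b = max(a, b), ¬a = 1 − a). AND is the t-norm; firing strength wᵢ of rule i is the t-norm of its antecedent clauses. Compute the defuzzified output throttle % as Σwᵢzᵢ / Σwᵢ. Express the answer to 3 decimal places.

R1 (z=45.0): flat=0.35, steady=0.74; AND[min(a, b)] → w = 0.35
R2 (z=94.0): ¬uphill=1−0.70=0.30, ¬on_target=1−0.72=0.28; AND[min(a, b)] → w = 0.28
R3 (z=32.0): flat=0.35, on_target=0.72; AND[min(a, b)] → w = 0.35
R4 (z=63.0): steady=0.74 → w = 0.74
Weighted average = (0.35·45.0 + 0.28·94.0 + 0.35·32.0 + 0.74·63.0) / (0.35 + 0.28 + 0.35 + 0.74)
  = 99.8900 / 1.7200 = 58.076

58.076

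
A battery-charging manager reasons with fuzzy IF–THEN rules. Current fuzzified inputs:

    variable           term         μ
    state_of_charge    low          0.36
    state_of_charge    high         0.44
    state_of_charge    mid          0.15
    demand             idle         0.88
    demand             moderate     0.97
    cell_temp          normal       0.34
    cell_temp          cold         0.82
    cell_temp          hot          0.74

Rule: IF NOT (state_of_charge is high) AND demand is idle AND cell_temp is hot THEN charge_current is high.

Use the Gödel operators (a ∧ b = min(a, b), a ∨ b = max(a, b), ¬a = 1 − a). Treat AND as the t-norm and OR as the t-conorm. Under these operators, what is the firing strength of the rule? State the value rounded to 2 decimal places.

0.56

firing strength: ¬high=1−0.44=0.56, idle=0.88, hot=0.74; AND[min(a, b)] → w = 0.56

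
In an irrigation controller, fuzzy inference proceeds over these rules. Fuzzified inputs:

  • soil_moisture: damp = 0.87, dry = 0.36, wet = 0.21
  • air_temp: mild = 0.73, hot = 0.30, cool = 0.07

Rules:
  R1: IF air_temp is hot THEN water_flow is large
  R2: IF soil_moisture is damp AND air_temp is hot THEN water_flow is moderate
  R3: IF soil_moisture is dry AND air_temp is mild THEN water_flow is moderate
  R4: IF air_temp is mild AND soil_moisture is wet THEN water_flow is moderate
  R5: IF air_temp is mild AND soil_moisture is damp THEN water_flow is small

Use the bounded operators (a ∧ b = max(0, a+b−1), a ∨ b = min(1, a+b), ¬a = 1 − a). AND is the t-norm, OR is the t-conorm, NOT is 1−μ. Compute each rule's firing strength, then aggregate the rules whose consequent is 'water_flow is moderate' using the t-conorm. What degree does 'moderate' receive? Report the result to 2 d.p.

R1: hot=0.30 → w = 0.30
R2: damp=0.87, hot=0.30; AND[max(0, a+b−1)] → w = 0.17
R3: dry=0.36, mild=0.73; AND[max(0, a+b−1)] → w = 0.09
R4: mild=0.73, wet=0.21; AND[max(0, a+b−1)] → w = 0.00
R5: mild=0.73, damp=0.87; AND[max(0, a+b−1)] → w = 0.60
Rules with consequent 'moderate': {R2, R3, R4} → strengths 0.17, 0.09, 0.00
Aggregate via t-conorm [min(1, a+b)]: 0.26

0.26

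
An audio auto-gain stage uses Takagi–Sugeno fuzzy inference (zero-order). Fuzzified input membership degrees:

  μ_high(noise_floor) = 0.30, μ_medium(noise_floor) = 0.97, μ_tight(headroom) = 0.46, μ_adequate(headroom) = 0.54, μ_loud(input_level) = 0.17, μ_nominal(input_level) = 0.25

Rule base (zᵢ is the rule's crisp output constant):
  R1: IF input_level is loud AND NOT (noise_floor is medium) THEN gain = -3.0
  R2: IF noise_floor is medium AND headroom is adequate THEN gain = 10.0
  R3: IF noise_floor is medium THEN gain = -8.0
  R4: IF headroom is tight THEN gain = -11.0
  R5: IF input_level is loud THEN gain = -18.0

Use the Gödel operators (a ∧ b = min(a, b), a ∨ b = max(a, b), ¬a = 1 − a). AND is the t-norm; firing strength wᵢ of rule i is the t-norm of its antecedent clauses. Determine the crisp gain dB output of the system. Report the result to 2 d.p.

R1 (z=-3.0): loud=0.17, ¬medium=1−0.97=0.03; AND[min(a, b)] → w = 0.03
R2 (z=10.0): medium=0.97, adequate=0.54; AND[min(a, b)] → w = 0.54
R3 (z=-8.0): medium=0.97 → w = 0.97
R4 (z=-11.0): tight=0.46 → w = 0.46
R5 (z=-18.0): loud=0.17 → w = 0.17
Weighted average = (0.03·-3.0 + 0.54·10.0 + 0.97·-8.0 + 0.46·-11.0 + 0.17·-18.0) / (0.03 + 0.54 + 0.97 + 0.46 + 0.17)
  = -10.5700 / 2.1700 = -4.87

-4.87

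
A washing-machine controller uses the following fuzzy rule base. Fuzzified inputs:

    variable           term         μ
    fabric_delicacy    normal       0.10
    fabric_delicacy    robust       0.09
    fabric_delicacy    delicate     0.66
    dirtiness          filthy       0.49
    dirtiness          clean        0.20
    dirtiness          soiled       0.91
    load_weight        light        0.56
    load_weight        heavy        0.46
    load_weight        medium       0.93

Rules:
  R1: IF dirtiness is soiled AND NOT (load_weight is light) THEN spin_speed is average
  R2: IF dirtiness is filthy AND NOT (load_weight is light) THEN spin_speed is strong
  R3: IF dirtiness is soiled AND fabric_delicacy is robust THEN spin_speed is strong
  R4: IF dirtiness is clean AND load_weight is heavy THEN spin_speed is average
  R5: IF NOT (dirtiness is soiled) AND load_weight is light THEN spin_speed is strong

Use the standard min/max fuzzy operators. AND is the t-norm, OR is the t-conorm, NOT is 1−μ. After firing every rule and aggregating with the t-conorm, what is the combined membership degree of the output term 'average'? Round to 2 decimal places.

R1: soiled=0.91, ¬light=1−0.56=0.44; AND[min(a, b)] → w = 0.44
R2: filthy=0.49, ¬light=1−0.56=0.44; AND[min(a, b)] → w = 0.44
R3: soiled=0.91, robust=0.09; AND[min(a, b)] → w = 0.09
R4: clean=0.20, heavy=0.46; AND[min(a, b)] → w = 0.20
R5: ¬soiled=1−0.91=0.09, light=0.56; AND[min(a, b)] → w = 0.09
Rules with consequent 'average': {R1, R4} → strengths 0.44, 0.20
Aggregate via t-conorm [max(a, b)]: 0.44

0.44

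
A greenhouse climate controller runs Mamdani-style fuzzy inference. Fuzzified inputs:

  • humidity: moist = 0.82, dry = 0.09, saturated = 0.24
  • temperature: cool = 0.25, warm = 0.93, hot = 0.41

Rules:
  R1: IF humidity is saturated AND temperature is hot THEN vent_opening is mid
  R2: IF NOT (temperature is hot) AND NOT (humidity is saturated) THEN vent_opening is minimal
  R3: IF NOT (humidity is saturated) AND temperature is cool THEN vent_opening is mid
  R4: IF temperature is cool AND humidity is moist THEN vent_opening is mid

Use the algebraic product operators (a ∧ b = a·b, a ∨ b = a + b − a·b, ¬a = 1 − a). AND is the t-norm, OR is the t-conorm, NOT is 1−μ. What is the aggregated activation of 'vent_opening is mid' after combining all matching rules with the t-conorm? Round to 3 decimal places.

0.419

R1: saturated=0.24, hot=0.41; AND[a·b] → w = 0.0984
R2: ¬hot=1−0.41=0.59, ¬saturated=1−0.24=0.76; AND[a·b] → w = 0.4484
R3: ¬saturated=1−0.24=0.76, cool=0.25; AND[a·b] → w = 0.1900
R4: cool=0.25, moist=0.82; AND[a·b] → w = 0.2050
Rules with consequent 'mid': {R1, R3, R4} → strengths 0.0984, 0.1900, 0.2050
Aggregate via t-conorm [a + b − a·b]: 0.4194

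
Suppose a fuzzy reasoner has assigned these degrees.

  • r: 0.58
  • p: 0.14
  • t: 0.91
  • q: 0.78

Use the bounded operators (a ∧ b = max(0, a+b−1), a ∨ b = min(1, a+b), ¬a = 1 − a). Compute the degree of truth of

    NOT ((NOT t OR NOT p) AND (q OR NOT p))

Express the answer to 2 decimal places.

0.05

NOT t = 1 − 0.91 = 0.09
NOT p = 1 − 0.14 = 0.86
NOT t OR NOT p = min(1, a+b) on (0.09, 0.86) = 0.95
NOT p = 1 − 0.14 = 0.86
q OR NOT p = min(1, a+b) on (0.78, 0.86) = 1.00
(NOT t OR NOT p) AND (q OR NOT p) = max(0, a+b−1) on (0.95, 1.00) = 0.95
NOT ((NOT t OR NOT p) AND (q OR NOT p)) = 1 − 0.95 = 0.05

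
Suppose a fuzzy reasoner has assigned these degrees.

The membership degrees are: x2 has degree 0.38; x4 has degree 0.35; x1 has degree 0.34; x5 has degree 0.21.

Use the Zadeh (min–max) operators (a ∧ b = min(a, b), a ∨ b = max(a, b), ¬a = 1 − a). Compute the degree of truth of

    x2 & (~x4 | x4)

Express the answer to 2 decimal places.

0.38

~x4 = 1 − 0.35 = 0.65
~x4 | x4 = max(a, b) on (0.65, 0.35) = 0.65
x2 & (~x4 | x4) = min(a, b) on (0.38, 0.65) = 0.38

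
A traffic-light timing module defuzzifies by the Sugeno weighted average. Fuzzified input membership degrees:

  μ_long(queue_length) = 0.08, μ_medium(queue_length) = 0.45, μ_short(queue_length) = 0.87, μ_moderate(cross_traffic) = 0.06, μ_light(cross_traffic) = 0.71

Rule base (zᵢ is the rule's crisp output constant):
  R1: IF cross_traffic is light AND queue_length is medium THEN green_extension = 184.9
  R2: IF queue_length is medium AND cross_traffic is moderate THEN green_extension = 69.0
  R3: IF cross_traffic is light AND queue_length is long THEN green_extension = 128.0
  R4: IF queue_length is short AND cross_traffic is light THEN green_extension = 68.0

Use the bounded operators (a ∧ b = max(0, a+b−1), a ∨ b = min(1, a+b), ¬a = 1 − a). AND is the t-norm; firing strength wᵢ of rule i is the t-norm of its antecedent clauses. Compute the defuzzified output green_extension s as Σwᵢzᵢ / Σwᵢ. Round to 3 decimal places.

93.276

R1 (z=184.9): light=0.71, medium=0.45; AND[max(0, a+b−1)] → w = 0.16
R2 (z=69.0): medium=0.45, moderate=0.06; AND[max(0, a+b−1)] → w = 0.00
R3 (z=128.0): light=0.71, long=0.08; AND[max(0, a+b−1)] → w = 0.00
R4 (z=68.0): short=0.87, light=0.71; AND[max(0, a+b−1)] → w = 0.58
Weighted average = (0.16·184.9 + 0.00·69.0 + 0.00·128.0 + 0.58·68.0) / (0.16 + 0.00 + 0.00 + 0.58)
  = 69.0240 / 0.7400 = 93.276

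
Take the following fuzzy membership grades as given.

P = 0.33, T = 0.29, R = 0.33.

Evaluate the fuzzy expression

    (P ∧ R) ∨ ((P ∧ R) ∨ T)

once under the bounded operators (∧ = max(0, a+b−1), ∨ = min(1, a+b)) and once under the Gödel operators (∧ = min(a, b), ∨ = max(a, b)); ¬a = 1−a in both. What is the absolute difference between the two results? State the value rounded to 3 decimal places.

Under bounded:
  P ∧ R = max(0, a+b−1) on (0.33, 0.33) = 0.00
  P ∧ R = max(0, a+b−1) on (0.33, 0.33) = 0.00
  (P ∧ R) ∨ T = min(1, a+b) on (0.00, 0.29) = 0.29
  (P ∧ R) ∨ ((P ∧ R) ∨ T) = min(1, a+b) on (0.00, 0.29) = 0.29
  → value = 0.2900
Under Gödel:
  P ∧ R = min(a, b) on (0.33, 0.33) = 0.33
  P ∧ R = min(a, b) on (0.33, 0.33) = 0.33
  (P ∧ R) ∨ T = max(a, b) on (0.33, 0.29) = 0.33
  (P ∧ R) ∨ ((P ∧ R) ∨ T) = max(a, b) on (0.33, 0.33) = 0.33
  → value = 0.3300
|0.2900 − 0.3300| = 0.040

0.040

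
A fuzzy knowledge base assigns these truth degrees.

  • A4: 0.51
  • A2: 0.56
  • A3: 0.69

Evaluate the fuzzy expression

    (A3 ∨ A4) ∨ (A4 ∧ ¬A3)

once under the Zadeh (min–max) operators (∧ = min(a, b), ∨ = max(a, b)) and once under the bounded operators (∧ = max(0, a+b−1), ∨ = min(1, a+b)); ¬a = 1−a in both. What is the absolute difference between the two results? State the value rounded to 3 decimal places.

Under Zadeh (min–max):
  A3 ∨ A4 = max(a, b) on (0.69, 0.51) = 0.69
  ¬A3 = 1 − 0.69 = 0.31
  A4 ∧ ¬A3 = min(a, b) on (0.51, 0.31) = 0.31
  (A3 ∨ A4) ∨ (A4 ∧ ¬A3) = max(a, b) on (0.69, 0.31) = 0.69
  → value = 0.6900
Under bounded:
  A3 ∨ A4 = min(1, a+b) on (0.69, 0.51) = 1.00
  ¬A3 = 1 − 0.69 = 0.31
  A4 ∧ ¬A3 = max(0, a+b−1) on (0.51, 0.31) = 0.00
  (A3 ∨ A4) ∨ (A4 ∧ ¬A3) = min(1, a+b) on (1.00, 0.00) = 1.00
  → value = 1.0000
|0.6900 − 1.0000| = 0.310

0.310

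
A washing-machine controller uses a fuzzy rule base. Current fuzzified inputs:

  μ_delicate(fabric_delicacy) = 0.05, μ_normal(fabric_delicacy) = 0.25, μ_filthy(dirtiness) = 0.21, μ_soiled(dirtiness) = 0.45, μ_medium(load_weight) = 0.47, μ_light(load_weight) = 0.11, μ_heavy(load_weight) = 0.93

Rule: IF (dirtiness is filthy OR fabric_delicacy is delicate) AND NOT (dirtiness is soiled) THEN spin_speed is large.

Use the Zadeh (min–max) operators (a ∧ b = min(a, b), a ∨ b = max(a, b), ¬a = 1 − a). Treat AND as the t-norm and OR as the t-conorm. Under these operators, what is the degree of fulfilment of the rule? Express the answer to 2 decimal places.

firing strength: (filthy=0.21 OR delicate=0.05) = 0.21; AND[min(a, b)] with ¬soiled=1−0.45=0.55 → w = 0.21

0.21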